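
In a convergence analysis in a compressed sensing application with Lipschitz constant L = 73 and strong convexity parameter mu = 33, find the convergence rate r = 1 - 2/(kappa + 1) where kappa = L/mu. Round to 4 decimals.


Step 1: Compute the condition number.
kappa = L/mu = 73/33 = 2.2121
Step 2: Compute the convergence rate.
r = 1 - 2/(kappa + 1) = 1 - 2*mu/(L + mu) = (L - mu)/(L + mu) = 40/106 = 0.3774


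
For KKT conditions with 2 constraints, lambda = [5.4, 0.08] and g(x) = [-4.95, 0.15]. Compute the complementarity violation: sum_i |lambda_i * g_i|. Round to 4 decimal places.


KKT complementary slackness check:
lambda_1 * g_1 = 5.4 * -4.95 = -26.73
lambda_2 * g_2 = 0.08 * 0.15 = 0.012
Total violation = 26.73 + 0.012 = 26.742


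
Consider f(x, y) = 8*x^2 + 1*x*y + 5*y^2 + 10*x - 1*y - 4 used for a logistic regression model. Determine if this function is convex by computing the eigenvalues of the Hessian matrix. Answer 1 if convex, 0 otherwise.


The Hessian of f(x,y) = 8*x^2 + 1*x*y + 5*y^2 + 10*x - 1*y - 4 is:
H = [[16, 1], [1, 10]]
Trace = 16 + 10 = 26
Determinant = 16*10 - (1)^2 = 159
Discriminant = (26)^2 - 4*159 = 40.0
Eigenvalues: lambda_1 = 9.8377, lambda_2 = 16.1623
The function is convex.

1


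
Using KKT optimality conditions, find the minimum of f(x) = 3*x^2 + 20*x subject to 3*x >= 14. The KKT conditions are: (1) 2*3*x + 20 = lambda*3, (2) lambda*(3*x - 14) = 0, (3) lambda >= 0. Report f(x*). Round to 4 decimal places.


Step 1: Try lambda = 0 (constraint inactive).
x_unc = -20/(2*3) = -3.3333
Check: 3*-3.3333 = -9.9999 < 14 -- violated!
Step 2: Constraint must be active: 3*x = 14
x* = 14/3 = 4.6667 (rounded; the exact value 14/3 is used below)
lambda = (2*3*(14/3) + 20)/3 = 16.0
Step 3: Compute optimal value.
f(x*) = 3*(14/3)^2 + 20*(14/3) = 158.6667


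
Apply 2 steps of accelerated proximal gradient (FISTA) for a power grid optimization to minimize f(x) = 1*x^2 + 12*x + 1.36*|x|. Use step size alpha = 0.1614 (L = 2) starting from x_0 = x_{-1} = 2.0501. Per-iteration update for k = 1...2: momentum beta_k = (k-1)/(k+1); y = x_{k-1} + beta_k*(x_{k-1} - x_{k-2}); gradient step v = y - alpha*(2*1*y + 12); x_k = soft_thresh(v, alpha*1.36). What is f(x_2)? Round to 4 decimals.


FISTA on f(x) = 1*x^2 + 12*x + 1.36*|x|
L = 2, alpha = 0.1614
Iteration 1: beta = 0.0, y = 2.0501 + 0.0*(2.0501 - 2.0501) = 2.0501
  grad(y) = 16.1002, v = y - alpha*grad = -0.5485
  prox(v) = soft_thresh(-0.5485, 0.2195) = -0.329
Iteration 2: beta = 0.3333, y = -0.329 + 0.3333*(-0.329 - 2.0501) = -1.122
  grad(y) = 9.756, v = y - alpha*grad = -2.6966
  prox(v) = soft_thresh(-2.6966, 0.2195) = -2.4771
f(x_2) = 1*(-2.4771)^2 + 12*(-2.4771) + 1.36*|-2.4771| = -20.2204


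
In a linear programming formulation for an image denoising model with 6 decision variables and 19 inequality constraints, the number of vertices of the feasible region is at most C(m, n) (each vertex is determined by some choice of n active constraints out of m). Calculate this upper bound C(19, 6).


Each vertex corresponds to some choice of n active constraints out of m, so the number of vertices is at most C(m, n) = m! / (n!(m-n)!).
m = 19, n = 6
Numerator: 19 * 18 * 17 * 16 * 15 * 14
Denominator: 6! = 720
C(19, 6) = 27132


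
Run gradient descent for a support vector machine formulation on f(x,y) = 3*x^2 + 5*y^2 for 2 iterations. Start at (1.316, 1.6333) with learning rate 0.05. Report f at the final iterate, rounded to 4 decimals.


Gradient descent on f(x,y) = 3*x^2 + 5*y^2.
Starting point: (1.316, 1.6333), alpha = 0.05
Step 1: grad_x = 2*3*1.316 = 7.896, grad_y = 2*5*1.6333 = 16.333
  x_1 = 1.316 - 0.05*7.896 = 0.9212
  y_1 = 1.6333 - 0.05*16.333 = 0.8167
Step 2: grad_x = 2*3*0.9212 = 5.5272, grad_y = 2*5*0.8167 = 8.1665
  x_2 = 0.9212 - 0.05*5.5272 = 0.6448
  y_2 = 0.8167 - 0.05*8.1665 = 0.4083
f(0.6448, 0.4083) = 3*0.6448^2 + 5*0.4083^2 = 2.0811


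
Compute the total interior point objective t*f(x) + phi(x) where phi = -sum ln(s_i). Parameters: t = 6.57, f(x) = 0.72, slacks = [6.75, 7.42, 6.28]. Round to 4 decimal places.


Step 1: Compute log-barrier.
ln values: [1.9095, 2.0042, 1.8374]
phi = -(1.9095 + 2.0042 + 1.8374) = -5.7511
Step 2: Compute augmented objective.
t*f(x) = 6.57*0.72 = 4.7304
Total = 4.7304 - 5.7511 = -1.0207


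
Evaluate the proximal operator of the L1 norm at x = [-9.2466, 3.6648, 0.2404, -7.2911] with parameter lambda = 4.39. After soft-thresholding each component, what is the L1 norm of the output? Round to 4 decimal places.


Soft-thresholding with lambda = 4.39:
prox(-9.2466) = sign(-9.2466)*max(|-9.2466| - 4.39, 0) = -4.8566
prox(3.6648) = sign(3.6648)*max(|3.6648| - 4.39, 0) = 0.0
prox(0.2404) = sign(0.2404)*max(|0.2404| - 4.39, 0) = 0.0
prox(-7.2911) = sign(-7.2911)*max(|-7.2911| - 4.39, 0) = -2.9011
prox(x) = [-4.8566, 0.0, 0.0, -2.9011]
||prox(x)||_1 = 4.8566 + 0.0 + 0.0 + 2.9011 = 7.7577


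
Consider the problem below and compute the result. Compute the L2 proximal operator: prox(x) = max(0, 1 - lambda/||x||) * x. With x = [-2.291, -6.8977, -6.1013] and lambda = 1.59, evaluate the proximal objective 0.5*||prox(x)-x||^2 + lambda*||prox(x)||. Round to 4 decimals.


Step 1: Compute ||x||.
||x|| = 9.4896
Step 2: Compute scaling factor.
scale = max(0, 1 - 1.59/9.4896) = 0.8324
Step 3: prox(x) = [-1.9071, -5.742, -5.079]
||prox(x)|| = 7.8996
Step 4: Proximal objective.
0.5*||prox-x||^2 = 1.2641
lambda*||prox|| = 12.5604
Total = 13.8244


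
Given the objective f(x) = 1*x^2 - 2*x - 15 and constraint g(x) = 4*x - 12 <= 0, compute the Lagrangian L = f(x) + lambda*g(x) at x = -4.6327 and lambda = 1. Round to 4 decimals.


Step 1: Evaluate f(x).
f(-4.6327) = 1*(-4.6327)^2 - 2*(-4.6327) - 15 = 15.7273
Step 2: Evaluate g(x).
g(-4.6327) = 4*-4.6327 - 12 = -30.5308
Step 3: Compute Lagrangian.
L = 15.7273 + 1*-30.5308 = -14.8035


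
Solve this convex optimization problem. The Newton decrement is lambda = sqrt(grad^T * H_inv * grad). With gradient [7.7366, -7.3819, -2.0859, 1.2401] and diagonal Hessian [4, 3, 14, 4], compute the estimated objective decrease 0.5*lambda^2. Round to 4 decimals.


Step 1: H is diagonal, so H^(-1) * g = [1.9342, -2.4606, -0.149, 0.31].
Step 2: g^T H^(-1) g = sum_i g_i^2 / H_ii
  = (7.7366)^2/4 + (-7.3819)^2/3 + (-2.0859)^2/14 + (1.2401)^2/4
  = 14.9637 + 18.1641 + 0.3108 + 0.3845 = 33.8231
Step 3: Objective decrease = 0.5 * g^T H^(-1) g = 16.9116


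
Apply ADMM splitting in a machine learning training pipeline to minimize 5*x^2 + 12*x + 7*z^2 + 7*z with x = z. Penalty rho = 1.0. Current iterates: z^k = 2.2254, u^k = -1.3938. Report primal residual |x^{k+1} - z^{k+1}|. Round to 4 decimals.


ADMM iteration with rho = 1.0, z^k = 2.2254, u^k = -1.3938
Step 1: x-update.
Minimize 5*x^2 + 12*x + (1.0/2)*(x - 2.2254 - 1.3938)^2
FOC: (2*5 + 1.0)*x = -12 + 1.0*(2.2254 + 1.3938)
x^{k+1} = -0.7619
Step 2: z-update.
Minimize 7*z^2 + 7*z + (1.0/2)*(-0.7619 - z - 1.3938)^2
FOC: (2*7 + 1.0)*z = -7 + 1.0*(-0.7619 - 1.3938)
z^{k+1} = -0.6104
Step 3: u-update.
u^{k+1} = -1.3938 - 0.7619 + 0.6104 = -1.5453
Step 4: Primal residual = |-0.7619 + 0.6104| = 0.1515


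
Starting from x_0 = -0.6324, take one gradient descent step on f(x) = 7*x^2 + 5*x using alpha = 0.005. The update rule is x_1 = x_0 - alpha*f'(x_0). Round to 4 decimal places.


We compute the gradient at x_0 and apply the update.
f'(x) = 14*x + 5
f'(-0.6324) = 14*-0.6324 + 5 = -3.8536
x_1 = -0.6324 - 0.005*-3.8536 = -0.6131


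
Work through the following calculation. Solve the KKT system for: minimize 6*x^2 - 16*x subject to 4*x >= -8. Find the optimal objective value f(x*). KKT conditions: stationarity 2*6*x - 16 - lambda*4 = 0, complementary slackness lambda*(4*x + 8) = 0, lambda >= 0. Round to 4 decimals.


Step 1: Try lambda = 0 (constraint inactive).
Stationarity: 2*6*x - 16 = 0
x* = 16/(2*6) = 4/3 = 1.3333 (rounded; the exact value 4/3 is used below)
Check constraint: 4*1.3333 = 5.3332 >= -8 -- satisfied.
Step 2: Compute optimal value.
f(x*) = 6*(4/3)^2 - 16*(4/3) = -10.6667


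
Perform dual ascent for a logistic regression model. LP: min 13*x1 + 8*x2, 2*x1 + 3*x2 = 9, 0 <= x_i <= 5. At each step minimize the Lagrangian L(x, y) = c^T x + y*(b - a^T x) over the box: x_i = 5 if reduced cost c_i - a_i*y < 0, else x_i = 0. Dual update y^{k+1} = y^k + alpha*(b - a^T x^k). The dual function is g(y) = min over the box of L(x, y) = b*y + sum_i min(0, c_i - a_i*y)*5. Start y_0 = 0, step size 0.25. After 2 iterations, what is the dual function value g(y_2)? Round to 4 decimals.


Dual ascent for LP: min 13*x1 + 8*x2, 2*x1 + 3*x2 = 9, 0 <= x_i <= 5
Step 1: y^k = 0.0, reduced costs: (13.0, 8.0)
  x^k = (0.0, 0.0), subgradient = b - a^T x = 9.0
  y^{k+1} = 0.0 + 0.25*9.0 = 2.25
Step 2: y^k = 2.25, reduced costs: (8.5, 1.25)
  x^k = (0.0, 0.0), subgradient = b - a^T x = 9.0
  y^{k+1} = 2.25 + 0.25*9.0 = 4.5
Dual objective at y_2 = 4.5: reduced costs (4.0, -5.5), box minimizer x = (0.0, 5.0)
g(y_2) = b*y + (c1 - a1*y)*x1 + (c2 - a2*y)*x2 = 9*4.5 + 4.0*0.0 + (-5.5)*5.0 = 40.5 + 0.0 - 27.5 = 13.0


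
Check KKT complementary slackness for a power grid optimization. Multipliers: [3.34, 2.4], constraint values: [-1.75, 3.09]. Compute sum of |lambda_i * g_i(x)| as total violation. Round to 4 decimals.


KKT complementary slackness check:
lambda_1 * g_1 = 3.34 * -1.75 = -5.845
lambda_2 * g_2 = 2.4 * 3.09 = 7.416
Total violation = 5.845 + 7.416 = 13.261


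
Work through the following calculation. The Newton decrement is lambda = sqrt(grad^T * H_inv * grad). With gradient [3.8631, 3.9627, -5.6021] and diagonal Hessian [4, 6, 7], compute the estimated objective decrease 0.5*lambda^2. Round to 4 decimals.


Step 1: H is diagonal, so H^(-1) * g = [0.9658, 0.6605, -0.8003].
Step 2: g^T H^(-1) g = sum_i g_i^2 / H_ii
  = (3.8631)^2/4 + (3.9627)^2/6 + (-5.6021)^2/7
  = 3.7309 + 2.6172 + 4.4834 = 10.8314
Step 3: Objective decrease = 0.5 * g^T H^(-1) g = 5.4157


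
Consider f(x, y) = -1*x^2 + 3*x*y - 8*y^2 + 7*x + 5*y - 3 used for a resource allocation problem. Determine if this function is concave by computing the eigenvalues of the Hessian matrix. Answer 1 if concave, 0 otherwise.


The Hessian of f(x,y) = -1*x^2 + 3*x*y - 8*y^2 + 7*x + 5*y - 3 is:
H = [[-2, 3], [3, -16]]
Trace = -2 - 16 = -18
Determinant = -2*-16 - (3)^2 = 23
Discriminant = (-18)^2 - 4*23 = 232.0
Eigenvalues: lambda_1 = -16.6158, lambda_2 = -1.3842
The function is concave.

1


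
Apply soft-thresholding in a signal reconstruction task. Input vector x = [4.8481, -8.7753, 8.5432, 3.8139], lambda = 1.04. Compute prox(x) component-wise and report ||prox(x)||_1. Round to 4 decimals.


Soft-thresholding with lambda = 1.04:
prox(4.8481) = sign(4.8481)*max(|4.8481| - 1.04, 0) = 3.8081
prox(-8.7753) = sign(-8.7753)*max(|-8.7753| - 1.04, 0) = -7.7353
prox(8.5432) = sign(8.5432)*max(|8.5432| - 1.04, 0) = 7.5032
prox(3.8139) = sign(3.8139)*max(|3.8139| - 1.04, 0) = 2.7739
prox(x) = [3.8081, -7.7353, 7.5032, 2.7739]
||prox(x)||_1 = 3.8081 + 7.7353 + 7.5032 + 2.7739 = 21.8205


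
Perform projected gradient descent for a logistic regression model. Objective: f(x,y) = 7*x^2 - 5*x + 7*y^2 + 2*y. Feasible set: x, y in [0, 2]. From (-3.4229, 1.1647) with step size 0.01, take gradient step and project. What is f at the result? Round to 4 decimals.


Step 1: Compute gradient at (-3.4229, 1.1647).
grad_x = 2*7*-3.4229 - 5 = -52.9206
grad_y = 2*7*1.1647 + 2 = 18.3058
Step 2: Gradient step.
x_raw = -3.4229 - 0.01*-52.9206 = -2.8937
y_raw = 1.1647 - 0.01*18.3058 = 0.9816
Step 3: Project onto [0, 2].
x_proj = clip(-2.8937) = 0.0
y_proj = clip(0.9816) = 0.9816
Step 4: Evaluate f.
f(0.0, 0.9816) = 8.7086


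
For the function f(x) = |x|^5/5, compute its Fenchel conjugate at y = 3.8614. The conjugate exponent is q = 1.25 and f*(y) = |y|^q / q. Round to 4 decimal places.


The conjugate exponent q satisfies 1/p + 1/q = 1.
p = 5, so q = 5/(5 - 1) = 1.25
|y|^q = 3.8614^1.25 = 5.4129
f*(3.8614) = 5.4129 / 1.25 = 4.3303


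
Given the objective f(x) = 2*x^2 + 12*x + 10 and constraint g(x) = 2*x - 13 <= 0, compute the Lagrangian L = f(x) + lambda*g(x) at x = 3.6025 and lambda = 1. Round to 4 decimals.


Step 1: Evaluate f(x).
f(3.6025) = 2*3.6025^2 + 12*3.6025 + 10 = 79.186
Step 2: Evaluate g(x).
g(3.6025) = 2*3.6025 - 13 = -5.795
Step 3: Compute Lagrangian.
L = 79.186 + 1*-5.795 = 73.391


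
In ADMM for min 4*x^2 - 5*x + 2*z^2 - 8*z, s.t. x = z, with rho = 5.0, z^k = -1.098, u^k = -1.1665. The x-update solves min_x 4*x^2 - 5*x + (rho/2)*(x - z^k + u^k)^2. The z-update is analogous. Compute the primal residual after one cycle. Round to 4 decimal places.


ADMM iteration with rho = 5.0, z^k = -1.098, u^k = -1.1665
Step 1: x-update.
Minimize 4*x^2 - 5*x + (5.0/2)*(x + 1.098 - 1.1665)^2
FOC: (2*4 + 5.0)*x = 5 + 5.0*(-1.098 + 1.1665)
x^{k+1} = 0.411
Step 2: z-update.
Minimize 2*z^2 - 8*z + (5.0/2)*(0.411 - z - 1.1665)^2
FOC: (2*2 + 5.0)*z = 8 + 5.0*(0.411 - 1.1665)
z^{k+1} = 0.4691
Step 3: u-update.
u^{k+1} = -1.1665 + 0.411 - 0.4691 = -1.2247
Step 4: Primal residual = |0.411 - 0.4691| = 0.0582


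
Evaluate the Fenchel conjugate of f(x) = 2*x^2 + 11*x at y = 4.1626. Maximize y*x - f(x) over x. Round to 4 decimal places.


f*(y) = sup_x {y*x - a*x^2 - b*x} = sup_x {(y-b)*x - a*x^2}
FOC: (y - b) - 2a*x = 0 => x* = (y - b)/(2a)
x* = (4.1626 - 11)/(2*2) = -1.7094
f*(4.1626) = (y-b)^2/(4a) = (4.1626 - 11)^2/(4*2)
= 46.75/8 = 5.8438


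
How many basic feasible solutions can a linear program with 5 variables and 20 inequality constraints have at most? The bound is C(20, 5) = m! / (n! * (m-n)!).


Each vertex corresponds to some choice of n active constraints out of m, so the number of vertices is at most C(m, n) = m! / (n!(m-n)!).
m = 20, n = 5
Numerator: 20 * 19 * 18 * 17 * 16
Denominator: 5! = 120
C(20, 5) = 15504


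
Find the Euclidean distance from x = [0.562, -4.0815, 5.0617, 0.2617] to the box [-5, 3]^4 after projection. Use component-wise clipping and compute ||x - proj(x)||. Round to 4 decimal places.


Project each component onto [-5, 3].
clip(0.562) = 0.562, clip(-4.0815) = -4.0815, clip(5.0617) = 3.0, clip(0.2617) = 0.2617
Projection = [0.562, -4.0815, 3.0, 0.2617]
Squared diffs: [0.0, 0.0, 4.2506, 0.0]
Distance = sqrt(4.2506) = 2.0617


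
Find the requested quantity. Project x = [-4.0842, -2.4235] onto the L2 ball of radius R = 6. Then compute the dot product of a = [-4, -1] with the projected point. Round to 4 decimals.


Step 1: Compute ||x|| (intermediates to 6 decimals).
||x|| = sqrt((-4.0842)^2 + (-2.4235)^2) = 4.74911
Step 2: Project.
Since ||x|| <= R, proj = x (no scaling needed).
proj(x) = [-4.0842, -2.4235]
Step 3: Dot product.
a^T * proj(x) = -4*(-4.0842) - 1*(-2.4235) = 18.7603


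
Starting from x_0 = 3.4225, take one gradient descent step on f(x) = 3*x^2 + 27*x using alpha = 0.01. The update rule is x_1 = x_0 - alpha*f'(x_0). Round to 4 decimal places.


We compute the gradient at x_0 and apply the update.
f'(x) = 6*x + 27
f'(3.4225) = 6*3.4225 + 27 = 47.535
x_1 = 3.4225 - 0.01*47.535 = 2.9472


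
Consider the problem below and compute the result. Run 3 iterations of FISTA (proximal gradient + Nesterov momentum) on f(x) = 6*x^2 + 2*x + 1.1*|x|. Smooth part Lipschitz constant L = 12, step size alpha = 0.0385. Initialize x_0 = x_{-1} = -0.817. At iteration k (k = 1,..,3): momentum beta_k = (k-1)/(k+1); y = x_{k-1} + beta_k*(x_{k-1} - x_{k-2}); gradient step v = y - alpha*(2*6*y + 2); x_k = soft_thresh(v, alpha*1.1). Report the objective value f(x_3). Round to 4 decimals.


FISTA on f(x) = 6*x^2 + 2*x + 1.1*|x|
L = 12, alpha = 0.0385
Iteration 1: beta = 0.0, y = -0.817 + 0.0*(-0.817 + 0.817) = -0.817
  grad(y) = -7.804, v = y - alpha*grad = -0.5165
  prox(v) = soft_thresh(-0.5165, 0.0424) = -0.4742
Iteration 2: beta = 0.3333, y = -0.4742 + 0.3333*(-0.4742 + 0.817) = -0.3599
  grad(y) = -2.3191, v = y - alpha*grad = -0.2706
  prox(v) = soft_thresh(-0.2706, 0.0424) = -0.2283
Iteration 3: beta = 0.5, y = -0.2283 + 0.5*(-0.2283 + 0.4742) = -0.1053
  grad(y) = 0.7359, v = y - alpha*grad = -0.1337
  prox(v) = soft_thresh(-0.1337, 0.0424) = -0.0913
f(x_3) = 6*(-0.0913)^2 + 2*(-0.0913) + 1.1*|-0.0913| = -0.0322


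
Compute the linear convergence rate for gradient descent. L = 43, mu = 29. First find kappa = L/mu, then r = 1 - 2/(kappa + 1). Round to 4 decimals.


Step 1: Compute the condition number.
kappa = L/mu = 43/29 = 1.4828
Step 2: Compute the convergence rate.
r = 1 - 2/(kappa + 1) = 1 - 2*mu/(L + mu) = (L - mu)/(L + mu) = 14/72 = 0.1944


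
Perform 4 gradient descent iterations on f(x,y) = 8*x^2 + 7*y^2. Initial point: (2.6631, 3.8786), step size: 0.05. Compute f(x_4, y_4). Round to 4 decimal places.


Gradient descent on f(x,y) = 8*x^2 + 7*y^2.
Starting point: (2.6631, 3.8786), alpha = 0.05
Step 1: grad_x = 2*8*2.6631 = 42.6096, grad_y = 2*7*3.8786 = 54.3004
  x_1 = 2.6631 - 0.05*42.6096 = 0.5326
  y_1 = 3.8786 - 0.05*54.3004 = 1.1636
Step 2: grad_x = 2*8*0.5326 = 8.5219, grad_y = 2*7*1.1636 = 16.2901
  x_2 = 0.5326 - 0.05*8.5219 = 0.1065
  y_2 = 1.1636 - 0.05*16.2901 = 0.3491
Step 3: grad_x = 2*8*0.1065 = 1.7044, grad_y = 2*7*0.3491 = 4.887
  x_3 = 0.1065 - 0.05*1.7044 = 0.0213
  y_3 = 0.3491 - 0.05*4.887 = 0.1047
Step 4: grad_x = 2*8*0.0213 = 0.3409, grad_y = 2*7*0.1047 = 1.4661
  x_4 = 0.0213 - 0.05*0.3409 = 0.0043
  y_4 = 0.1047 - 0.05*1.4661 = 0.0314
f(0.0043, 0.0314) = 8*0.0043^2 + 7*0.0314^2 = 0.0071


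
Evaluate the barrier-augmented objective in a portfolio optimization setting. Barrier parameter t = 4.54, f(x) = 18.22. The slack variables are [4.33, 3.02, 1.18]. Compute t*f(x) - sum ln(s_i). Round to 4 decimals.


Step 1: Compute log-barrier.
ln values: [1.4656, 1.1053, 0.1655]
phi = -(1.4656 + 1.1053 + 0.1655) = -2.7363
Step 2: Compute augmented objective.
t*f(x) = 4.54*18.22 = 82.7188
Total = 82.7188 - 2.7363 = 79.9825


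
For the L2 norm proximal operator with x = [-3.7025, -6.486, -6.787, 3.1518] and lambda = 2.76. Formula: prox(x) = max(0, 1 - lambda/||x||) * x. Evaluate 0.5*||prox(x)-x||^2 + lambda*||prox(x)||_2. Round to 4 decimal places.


Step 1: Compute ||x||.
||x|| = 10.5723
Step 2: Compute scaling factor.
scale = max(0, 1 - 2.76/10.5723) = 0.7389
Step 3: prox(x) = [-2.7359, -4.7928, -5.0152, 2.329]
||prox(x)|| = 7.8123
Step 4: Proximal objective.
0.5*||prox-x||^2 = 3.8088
lambda*||prox|| = 21.5619
Total = 25.3708


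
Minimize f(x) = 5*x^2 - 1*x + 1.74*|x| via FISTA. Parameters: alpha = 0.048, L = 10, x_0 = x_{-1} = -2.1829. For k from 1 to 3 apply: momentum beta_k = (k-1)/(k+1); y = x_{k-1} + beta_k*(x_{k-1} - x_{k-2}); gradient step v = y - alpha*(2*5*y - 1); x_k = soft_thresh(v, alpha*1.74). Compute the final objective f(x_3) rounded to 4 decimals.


FISTA on f(x) = 5*x^2 - 1*x + 1.74*|x|
L = 10, alpha = 0.048
Iteration 1: beta = 0.0, y = -2.1829 + 0.0*(-2.1829 + 2.1829) = -2.1829
  grad(y) = -22.829, v = y - alpha*grad = -1.0871
  prox(v) = soft_thresh(-1.0871, 0.0835) = -1.0036
Iteration 2: beta = 0.3333, y = -1.0036 + 0.3333*(-1.0036 + 2.1829) = -0.6105
  grad(y) = -7.1048, v = y - alpha*grad = -0.2695
  prox(v) = soft_thresh(-0.2695, 0.0835) = -0.1859
Iteration 3: beta = 0.5, y = -0.1859 + 0.5*(-0.1859 + 1.0036) = 0.2229
  grad(y) = 1.229, v = y - alpha*grad = 0.1639
  prox(v) = soft_thresh(0.1639, 0.0835) = 0.0804
f(x_3) = 5*0.0804^2 - 1*0.0804 + 1.74*|0.0804| = 0.0918


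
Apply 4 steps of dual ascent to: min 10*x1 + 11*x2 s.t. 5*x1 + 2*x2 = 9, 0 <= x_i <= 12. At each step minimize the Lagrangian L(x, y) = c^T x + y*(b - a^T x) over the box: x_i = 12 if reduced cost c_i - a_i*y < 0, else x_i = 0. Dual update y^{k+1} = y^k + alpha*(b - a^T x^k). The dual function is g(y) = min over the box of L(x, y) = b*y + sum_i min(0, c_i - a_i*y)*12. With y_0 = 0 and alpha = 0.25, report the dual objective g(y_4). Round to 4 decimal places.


Dual ascent for LP: min 10*x1 + 11*x2, 5*x1 + 2*x2 = 9, 0 <= x_i <= 12
Step 1: y^k = 0.0, reduced costs: (10.0, 11.0)
  x^k = (0.0, 0.0), subgradient = b - a^T x = 9.0
  y^{k+1} = 0.0 + 0.25*9.0 = 2.25
Step 2: y^k = 2.25, reduced costs: (-1.25, 6.5)
  x^k = (12.0, 0.0), subgradient = b - a^T x = -51.0
  y^{k+1} = 2.25 + 0.25*-51.0 = -10.5
Step 3: y^k = -10.5, reduced costs: (62.5, 32.0)
  x^k = (0.0, 0.0), subgradient = b - a^T x = 9.0
  y^{k+1} = -10.5 + 0.25*9.0 = -8.25
Step 4: y^k = -8.25, reduced costs: (51.25, 27.5)
  x^k = (0.0, 0.0), subgradient = b - a^T x = 9.0
  y^{k+1} = -8.25 + 0.25*9.0 = -6.0
Dual objective at y_4 = -6.0: reduced costs (40.0, 23.0), box minimizer x = (0.0, 0.0)
g(y_4) = b*y + (c1 - a1*y)*x1 + (c2 - a2*y)*x2 = 9*(-6.0) + 40.0*0.0 + 23.0*0.0 = -54.0 + 0.0 + 0.0 = -54.0


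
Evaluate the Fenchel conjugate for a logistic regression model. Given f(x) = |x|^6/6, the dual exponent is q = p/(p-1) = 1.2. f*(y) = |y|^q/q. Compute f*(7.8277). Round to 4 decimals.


The conjugate exponent q satisfies 1/p + 1/q = 1.
p = 6, so q = 6/(6 - 1) = 1.2
|y|^q = 7.8277^1.2 = 11.813
f*(7.8277) = 11.813 / 1.2 = 9.8442


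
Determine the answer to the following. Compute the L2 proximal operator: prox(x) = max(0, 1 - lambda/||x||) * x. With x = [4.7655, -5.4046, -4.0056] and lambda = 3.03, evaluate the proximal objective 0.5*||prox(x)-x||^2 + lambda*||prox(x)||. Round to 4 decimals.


Step 1: Compute ||x||.
||x|| = 8.2441
Step 2: Compute scaling factor.
scale = max(0, 1 - 3.03/8.2441) = 0.6325
Step 3: prox(x) = [3.014, -3.4182, -2.5334]
||prox(x)|| = 5.2141
Step 4: Proximal objective.
0.5*||prox-x||^2 = 4.5905
lambda*||prox|| = 15.7987
Total = 20.3891


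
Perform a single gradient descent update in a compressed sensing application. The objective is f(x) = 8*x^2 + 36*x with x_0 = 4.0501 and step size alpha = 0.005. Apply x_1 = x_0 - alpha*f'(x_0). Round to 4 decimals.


We compute the gradient at x_0 and apply the update.
f'(x) = 16*x + 36
f'(4.0501) = 16*4.0501 + 36 = 100.8016
x_1 = 4.0501 - 0.005*100.8016 = 3.5461


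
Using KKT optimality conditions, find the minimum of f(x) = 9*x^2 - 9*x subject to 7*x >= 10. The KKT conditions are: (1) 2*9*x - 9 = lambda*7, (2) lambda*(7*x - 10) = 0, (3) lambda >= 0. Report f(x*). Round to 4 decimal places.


Step 1: Try lambda = 0 (constraint inactive).
x_unc = 9/(2*9) = 0.5
Check: 7*0.5 = 3.5 < 10 -- violated!
Step 2: Constraint must be active: 7*x = 10
x* = 10/7 = 1.4286 (rounded; the exact value 10/7 is used below)
lambda = (2*9*(10/7) - 9)/7 = 2.3878
Step 3: Compute optimal value.
f(x*) = 9*(10/7)^2 - 9*(10/7) = 5.5102


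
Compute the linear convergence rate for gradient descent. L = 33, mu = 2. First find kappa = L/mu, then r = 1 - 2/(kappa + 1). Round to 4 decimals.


Step 1: Compute the condition number.
kappa = L/mu = 33/2 = 16.5
Step 2: Compute the convergence rate.
r = 1 - 2/(kappa + 1) = 1 - 2*mu/(L + mu) = (L - mu)/(L + mu) = 31/35 = 0.8857


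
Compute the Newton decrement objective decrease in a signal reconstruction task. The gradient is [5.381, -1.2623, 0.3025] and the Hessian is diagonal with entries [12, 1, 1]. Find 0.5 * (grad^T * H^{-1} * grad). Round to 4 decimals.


Step 1: H is diagonal, so H^(-1) * g = [0.4484, -1.2623, 0.3025].
Step 2: g^T H^(-1) g = sum_i g_i^2 / H_ii
  = (5.381)^2/12 + (-1.2623)^2/1 + (0.3025)^2/1
  = 2.4129 + 1.5934 + 0.0915 = 4.0978
Step 3: Objective decrease = 0.5 * g^T H^(-1) g = 2.0489


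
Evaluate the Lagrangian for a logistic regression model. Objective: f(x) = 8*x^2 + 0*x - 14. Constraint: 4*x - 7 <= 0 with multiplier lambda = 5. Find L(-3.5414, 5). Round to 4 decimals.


Step 1: Evaluate f(x).
f(-3.5414) = 8*(-3.5414)^2 + 0*(-3.5414) - 14 = 86.3321
Step 2: Evaluate g(x).
g(-3.5414) = 4*-3.5414 - 7 = -21.1656
Step 3: Compute Lagrangian.
L = 86.3321 + 5*-21.1656 = -19.4959


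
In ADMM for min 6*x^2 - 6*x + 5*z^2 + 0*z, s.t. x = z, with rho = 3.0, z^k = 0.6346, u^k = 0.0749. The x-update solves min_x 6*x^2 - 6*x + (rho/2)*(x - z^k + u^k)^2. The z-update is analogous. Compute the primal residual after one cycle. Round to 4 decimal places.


ADMM iteration with rho = 3.0, z^k = 0.6346, u^k = 0.0749
Step 1: x-update.
Minimize 6*x^2 - 6*x + (3.0/2)*(x - 0.6346 + 0.0749)^2
FOC: (2*6 + 3.0)*x = 6 + 3.0*(0.6346 - 0.0749)
x^{k+1} = 0.5119
Step 2: z-update.
Minimize 5*z^2 + 0*z + (3.0/2)*(0.5119 - z + 0.0749)^2
FOC: (2*5 + 3.0)*z = 0 + 3.0*(0.5119 + 0.0749)
z^{k+1} = 0.1354
Step 3: u-update.
u^{k+1} = 0.0749 + 0.5119 - 0.1354 = 0.4514
Step 4: Primal residual = |0.5119 - 0.1354| = 0.3765


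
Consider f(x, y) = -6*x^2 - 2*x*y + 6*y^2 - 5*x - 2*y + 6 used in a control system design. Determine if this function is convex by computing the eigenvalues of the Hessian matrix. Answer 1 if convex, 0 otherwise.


The Hessian of f(x,y) = -6*x^2 - 2*x*y + 6*y^2 - 5*x - 2*y + 6 is:
H = [[-12, -2], [-2, 12]]
Trace = -12 + 12 = 0
Determinant = -12*12 - (-2)^2 = -148
Discriminant = (0)^2 - 4*-148 = 592.0
Eigenvalues: lambda_1 = -12.1655, lambda_2 = 12.1655
The function is not convex.

0


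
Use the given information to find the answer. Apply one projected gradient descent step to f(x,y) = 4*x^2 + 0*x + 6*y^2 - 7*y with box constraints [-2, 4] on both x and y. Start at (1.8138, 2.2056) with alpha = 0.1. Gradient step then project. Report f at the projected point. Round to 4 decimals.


Step 1: Compute gradient at (1.8138, 2.2056).
grad_x = 2*4*1.8138 + 0 = 14.5104
grad_y = 2*6*2.2056 - 7 = 19.4672
Step 2: Gradient step.
x_raw = 1.8138 - 0.1*14.5104 = 0.3628
y_raw = 2.2056 - 0.1*19.4672 = 0.2589
Step 3: Project onto [-2, 4].
x_proj = clip(0.3628) = 0.3628
y_proj = clip(0.2589) = 0.2589
Step 4: Evaluate f.
f(0.3628, 0.2589) = -0.8837


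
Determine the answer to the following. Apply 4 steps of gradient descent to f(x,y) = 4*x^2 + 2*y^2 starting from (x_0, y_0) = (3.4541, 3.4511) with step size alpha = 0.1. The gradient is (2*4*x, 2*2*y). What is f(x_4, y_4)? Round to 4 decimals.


Gradient descent on f(x,y) = 4*x^2 + 2*y^2.
Starting point: (3.4541, 3.4511), alpha = 0.1
Step 1: grad_x = 2*4*3.4541 = 27.6328, grad_y = 2*2*3.4511 = 13.8044
  x_1 = 3.4541 - 0.1*27.6328 = 0.6908
  y_1 = 3.4511 - 0.1*13.8044 = 2.0707
Step 2: grad_x = 2*4*0.6908 = 5.5266, grad_y = 2*2*2.0707 = 8.2826
  x_2 = 0.6908 - 0.1*5.5266 = 0.1382
  y_2 = 2.0707 - 0.1*8.2826 = 1.2424
Step 3: grad_x = 2*4*0.1382 = 1.1053, grad_y = 2*2*1.2424 = 4.9696
  x_3 = 0.1382 - 0.1*1.1053 = 0.0276
  y_3 = 1.2424 - 0.1*4.9696 = 0.7454
Step 4: grad_x = 2*4*0.0276 = 0.2211, grad_y = 2*2*0.7454 = 2.9818
  x_4 = 0.0276 - 0.1*0.2211 = 0.0055
  y_4 = 0.7454 - 0.1*2.9818 = 0.4473
f(0.0055, 0.4473) = 4*0.0055^2 + 2*0.4473^2 = 0.4002


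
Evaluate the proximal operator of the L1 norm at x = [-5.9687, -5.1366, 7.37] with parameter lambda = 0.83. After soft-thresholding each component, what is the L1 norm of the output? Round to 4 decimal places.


Soft-thresholding with lambda = 0.83:
prox(-5.9687) = sign(-5.9687)*max(|-5.9687| - 0.83, 0) = -5.1387
prox(-5.1366) = sign(-5.1366)*max(|-5.1366| - 0.83, 0) = -4.3066
prox(7.37) = sign(7.37)*max(|7.37| - 0.83, 0) = 6.54
prox(x) = [-5.1387, -4.3066, 6.54]
||prox(x)||_1 = 5.1387 + 4.3066 + 6.54 = 15.9853


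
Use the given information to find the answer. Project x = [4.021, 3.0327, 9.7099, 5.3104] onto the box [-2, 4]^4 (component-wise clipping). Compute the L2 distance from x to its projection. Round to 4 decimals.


Project each component onto [-2, 4].
clip(4.021) = 4.0, clip(3.0327) = 3.0327, clip(9.7099) = 4.0, clip(5.3104) = 4.0
Projection = [4.0, 3.0327, 4.0, 4.0]
Squared diffs: [0.0004, 0.0, 32.603, 1.7171]
Distance = sqrt(34.3205) = 5.8584


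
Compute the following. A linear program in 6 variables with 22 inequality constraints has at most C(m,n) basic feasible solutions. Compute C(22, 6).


Each vertex corresponds to some choice of n active constraints out of m, so the number of vertices is at most C(m, n) = m! / (n!(m-n)!).
m = 22, n = 6
Numerator: 22 * 21 * 20 * 19 * 18 * 17
Denominator: 6! = 720
C(22, 6) = 74613


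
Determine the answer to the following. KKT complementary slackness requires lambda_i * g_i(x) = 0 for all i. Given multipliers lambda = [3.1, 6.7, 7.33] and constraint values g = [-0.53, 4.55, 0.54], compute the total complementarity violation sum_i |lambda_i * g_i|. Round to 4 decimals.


KKT complementary slackness check:
lambda_1 * g_1 = 3.1 * -0.53 = -1.643
lambda_2 * g_2 = 6.7 * 4.55 = 30.485
lambda_3 * g_3 = 7.33 * 0.54 = 3.9582
Total violation = 1.643 + 30.485 + 3.9582 = 36.0862


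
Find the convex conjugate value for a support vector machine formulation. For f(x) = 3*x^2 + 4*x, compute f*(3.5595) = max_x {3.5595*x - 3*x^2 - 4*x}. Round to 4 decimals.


f*(y) = sup_x {y*x - a*x^2 - b*x} = sup_x {(y-b)*x - a*x^2}
FOC: (y - b) - 2a*x = 0 => x* = (y - b)/(2a)
x* = (3.5595 - 4)/(2*3) = -0.0734
f*(3.5595) = (y-b)^2/(4a) = (3.5595 - 4)^2/(4*3)
= 0.194/12 = 0.0162


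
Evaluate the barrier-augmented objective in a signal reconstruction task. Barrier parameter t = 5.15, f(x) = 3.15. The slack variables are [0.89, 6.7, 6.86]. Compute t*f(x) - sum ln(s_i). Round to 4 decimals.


Step 1: Compute log-barrier.
ln values: [-0.1165, 1.9021, 1.9257]
phi = -(-0.1165 + 1.9021 + 1.9257) = -3.7113
Step 2: Compute augmented objective.
t*f(x) = 5.15*3.15 = 16.2225
Total = 16.2225 - 3.7113 = 12.5112


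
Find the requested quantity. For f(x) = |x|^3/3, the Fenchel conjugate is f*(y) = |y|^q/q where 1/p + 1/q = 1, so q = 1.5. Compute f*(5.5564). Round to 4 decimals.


The conjugate exponent q satisfies 1/p + 1/q = 1.
p = 3, so q = 3/(3 - 1) = 1.5
|y|^q = 5.5564^1.5 = 13.0976
f*(5.5564) = 13.0976 / 1.5 = 8.7317


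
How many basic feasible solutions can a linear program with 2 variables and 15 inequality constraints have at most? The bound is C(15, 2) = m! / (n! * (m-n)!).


Each vertex corresponds to some choice of n active constraints out of m, so the number of vertices is at most C(m, n) = m! / (n!(m-n)!).
m = 15, n = 2
Numerator: 15 * 14
Denominator: 2! = 2
C(15, 2) = 105


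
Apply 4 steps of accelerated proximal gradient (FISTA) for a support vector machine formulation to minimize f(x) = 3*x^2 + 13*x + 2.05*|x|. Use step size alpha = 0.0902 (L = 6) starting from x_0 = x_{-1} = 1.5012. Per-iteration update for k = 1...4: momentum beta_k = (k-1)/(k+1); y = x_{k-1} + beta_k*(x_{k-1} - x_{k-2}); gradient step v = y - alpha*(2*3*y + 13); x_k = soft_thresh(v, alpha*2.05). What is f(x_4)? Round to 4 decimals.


FISTA on f(x) = 3*x^2 + 13*x + 2.05*|x|
L = 6, alpha = 0.0902
Iteration 1: beta = 0.0, y = 1.5012 + 0.0*(1.5012 - 1.5012) = 1.5012
  grad(y) = 22.0072, v = y - alpha*grad = -0.4838
  prox(v) = soft_thresh(-0.4838, 0.1849) = -0.2989
Iteration 2: beta = 0.3333, y = -0.2989 + 0.3333*(-0.2989 - 1.5012) = -0.899
  grad(y) = 7.6061, v = y - alpha*grad = -1.5851
  prox(v) = soft_thresh(-1.5851, 0.1849) = -1.4001
Iteration 3: beta = 0.5, y = -1.4001 + 0.5*(-1.4001 + 0.2989) = -1.9507
  grad(y) = 1.2955, v = y - alpha*grad = -2.0676
  prox(v) = soft_thresh(-2.0676, 0.1849) = -1.8827
Iteration 4: beta = 0.6, y = -1.8827 + 0.6*(-1.8827 + 1.4001) = -2.1722
  grad(y) = -0.0333, v = y - alpha*grad = -2.1692
  prox(v) = soft_thresh(-2.1692, 0.1849) = -1.9843
f(x_4) = 3*(-1.9843)^2 + 13*(-1.9843) + 2.05*|-1.9843| = -9.9157


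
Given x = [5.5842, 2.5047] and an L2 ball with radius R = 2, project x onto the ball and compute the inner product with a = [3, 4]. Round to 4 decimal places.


Step 1: Compute ||x|| (intermediates to 6 decimals).
||x|| = sqrt(5.5842^2 + 2.5047^2) = 6.120197
Step 2: Project.
Since ||x|| > R, scale = R/||x|| = 2/6.120197 = 0.326787, proj(x) = scale * x
proj(x) = [1.824844, 0.818503]
Step 3: Dot product.
a^T * proj(x) = 3*1.824844 + 4*0.818503 = 8.7485


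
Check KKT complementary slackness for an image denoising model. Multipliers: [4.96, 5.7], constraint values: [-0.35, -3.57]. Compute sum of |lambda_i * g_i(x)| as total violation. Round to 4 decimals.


KKT complementary slackness check:
lambda_1 * g_1 = 4.96 * -0.35 = -1.736
lambda_2 * g_2 = 5.7 * -3.57 = -20.349
Total violation = 1.736 + 20.349 = 22.085


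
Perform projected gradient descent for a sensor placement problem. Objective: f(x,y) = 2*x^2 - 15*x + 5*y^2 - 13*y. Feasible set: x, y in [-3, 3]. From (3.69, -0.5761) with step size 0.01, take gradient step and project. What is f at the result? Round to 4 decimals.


Step 1: Compute gradient at (3.69, -0.5761).
grad_x = 2*2*3.69 - 15 = -0.24
grad_y = 2*5*-0.5761 - 13 = -18.761
Step 2: Gradient step.
x_raw = 3.69 - 0.01*-0.24 = 3.6924
y_raw = -0.5761 - 0.01*-18.761 = -0.3885
Step 3: Project onto [-3, 3].
x_proj = clip(3.6924) = 3.0
y_proj = clip(-0.3885) = -0.3885
Step 4: Evaluate f.
f(3.0, -0.3885) = -21.195


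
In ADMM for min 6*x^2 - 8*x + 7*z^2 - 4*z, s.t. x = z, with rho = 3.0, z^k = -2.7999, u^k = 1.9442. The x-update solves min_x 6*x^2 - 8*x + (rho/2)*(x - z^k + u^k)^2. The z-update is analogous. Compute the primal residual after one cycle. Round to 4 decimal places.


ADMM iteration with rho = 3.0, z^k = -2.7999, u^k = 1.9442
Step 1: x-update.
Minimize 6*x^2 - 8*x + (3.0/2)*(x + 2.7999 + 1.9442)^2
FOC: (2*6 + 3.0)*x = 8 + 3.0*(-2.7999 - 1.9442)
x^{k+1} = -0.4155
Step 2: z-update.
Minimize 7*z^2 - 4*z + (3.0/2)*(-0.4155 - z + 1.9442)^2
FOC: (2*7 + 3.0)*z = 4 + 3.0*(-0.4155 + 1.9442)
z^{k+1} = 0.5051
Step 3: u-update.
u^{k+1} = 1.9442 - 0.4155 - 0.5051 = 1.0236
Step 4: Primal residual = |-0.4155 - 0.5051| = 0.9206


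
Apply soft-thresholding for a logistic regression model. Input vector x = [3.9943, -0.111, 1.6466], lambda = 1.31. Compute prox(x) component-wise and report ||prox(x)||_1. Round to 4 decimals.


Soft-thresholding with lambda = 1.31:
prox(3.9943) = sign(3.9943)*max(|3.9943| - 1.31, 0) = 2.6843
prox(-0.111) = sign(-0.111)*max(|-0.111| - 1.31, 0) = 0.0
prox(1.6466) = sign(1.6466)*max(|1.6466| - 1.31, 0) = 0.3366
prox(x) = [2.6843, 0.0, 0.3366]
||prox(x)||_1 = 2.6843 + 0.0 + 0.3366 = 3.0209


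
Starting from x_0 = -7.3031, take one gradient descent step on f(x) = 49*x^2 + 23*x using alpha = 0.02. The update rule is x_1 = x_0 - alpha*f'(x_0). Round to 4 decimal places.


We compute the gradient at x_0 and apply the update.
f'(x) = 98*x + 23
f'(-7.3031) = 98*-7.3031 + 23 = -692.7038
x_1 = -7.3031 - 0.02*-692.7038 = 6.551


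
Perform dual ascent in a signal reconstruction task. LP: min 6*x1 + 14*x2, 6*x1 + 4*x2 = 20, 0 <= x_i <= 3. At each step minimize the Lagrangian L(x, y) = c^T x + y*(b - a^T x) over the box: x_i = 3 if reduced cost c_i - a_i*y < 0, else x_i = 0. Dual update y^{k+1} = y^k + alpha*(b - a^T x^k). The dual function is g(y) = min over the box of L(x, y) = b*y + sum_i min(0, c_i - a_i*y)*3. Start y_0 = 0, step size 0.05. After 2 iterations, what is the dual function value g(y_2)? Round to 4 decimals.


Dual ascent for LP: min 6*x1 + 14*x2, 6*x1 + 4*x2 = 20, 0 <= x_i <= 3
Step 1: y^k = 0.0, reduced costs: (6.0, 14.0)
  x^k = (0.0, 0.0), subgradient = b - a^T x = 20.0
  y^{k+1} = 0.0 + 0.05*20.0 = 1.0
Step 2: y^k = 1.0, reduced costs: (0.0, 10.0)
  x^k = (0.0, 0.0), subgradient = b - a^T x = 20.0
  y^{k+1} = 1.0 + 0.05*20.0 = 2.0
Dual objective at y_2 = 2.0: reduced costs (-6.0, 6.0), box minimizer x = (3.0, 0.0)
g(y_2) = b*y + (c1 - a1*y)*x1 + (c2 - a2*y)*x2 = 20*2.0 + (-6.0)*3.0 + 6.0*0.0 = 40.0 - 18.0 + 0.0 = 22.0


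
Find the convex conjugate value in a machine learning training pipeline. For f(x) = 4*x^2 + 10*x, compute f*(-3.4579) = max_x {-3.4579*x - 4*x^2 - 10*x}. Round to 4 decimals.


f*(y) = sup_x {y*x - a*x^2 - b*x} = sup_x {(y-b)*x - a*x^2}
FOC: (y - b) - 2a*x = 0 => x* = (y - b)/(2a)
x* = (-3.4579 - 10)/(2*4) = -1.6822
f*(-3.4579) = (y-b)^2/(4a) = (-3.4579 - 10)^2/(4*4)
= 181.1151/16 = 11.3197


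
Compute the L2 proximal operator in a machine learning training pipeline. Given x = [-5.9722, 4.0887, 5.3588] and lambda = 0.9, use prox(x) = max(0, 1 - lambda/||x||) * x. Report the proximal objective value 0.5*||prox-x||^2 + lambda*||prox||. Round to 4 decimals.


Step 1: Compute ||x||.
||x|| = 9.0056
Step 2: Compute scaling factor.
scale = max(0, 1 - 0.9/9.0056) = 0.9001
Step 3: prox(x) = [-5.3754, 3.6801, 4.8233]
||prox(x)|| = 8.1056
Step 4: Proximal objective.
0.5*||prox-x||^2 = 0.405
lambda*||prox|| = 7.295
Total = 7.7001


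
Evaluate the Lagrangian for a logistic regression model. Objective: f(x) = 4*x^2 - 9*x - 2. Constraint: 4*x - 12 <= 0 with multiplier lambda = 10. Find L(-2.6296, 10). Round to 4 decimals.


Step 1: Evaluate f(x).
f(-2.6296) = 4*(-2.6296)^2 - 9*(-2.6296) - 2 = 49.3256
Step 2: Evaluate g(x).
g(-2.6296) = 4*-2.6296 - 12 = -22.5184
Step 3: Compute Lagrangian.
L = 49.3256 + 10*-22.5184 = -175.8584


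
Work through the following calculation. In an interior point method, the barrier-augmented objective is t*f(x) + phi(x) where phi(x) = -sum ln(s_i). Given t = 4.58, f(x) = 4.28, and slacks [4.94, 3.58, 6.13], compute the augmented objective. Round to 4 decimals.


Step 1: Compute log-barrier.
ln values: [1.5974, 1.2754, 1.8132]
phi = -(1.5974 + 1.2754 + 1.8132) = -4.6859
Step 2: Compute augmented objective.
t*f(x) = 4.58*4.28 = 19.6024
Total = 19.6024 - 4.6859 = 14.9165


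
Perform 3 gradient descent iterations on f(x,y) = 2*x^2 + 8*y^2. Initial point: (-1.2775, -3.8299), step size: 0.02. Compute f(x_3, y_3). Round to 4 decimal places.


Gradient descent on f(x,y) = 2*x^2 + 8*y^2.
Starting point: (-1.2775, -3.8299), alpha = 0.02
Step 1: grad_x = 2*2*-1.2775 = -5.11, grad_y = 2*8*-3.8299 = -61.2784
  x_1 = -1.2775 - 0.02*-5.11 = -1.1753
  y_1 = -3.8299 - 0.02*-61.2784 = -2.6043
Step 2: grad_x = 2*2*-1.1753 = -4.7012, grad_y = 2*8*-2.6043 = -41.6693
  x_2 = -1.1753 - 0.02*-4.7012 = -1.0813
  y_2 = -2.6043 - 0.02*-41.6693 = -1.7709
Step 3: grad_x = 2*2*-1.0813 = -4.3251, grad_y = 2*8*-1.7709 = -28.3351
  x_3 = -1.0813 - 0.02*-4.3251 = -0.9948
  y_3 = -1.7709 - 0.02*-28.3351 = -1.2042
f(-0.9948, -1.2042) = 2*(-0.9948)^2 + 8*(-1.2042)^2 = 13.5808


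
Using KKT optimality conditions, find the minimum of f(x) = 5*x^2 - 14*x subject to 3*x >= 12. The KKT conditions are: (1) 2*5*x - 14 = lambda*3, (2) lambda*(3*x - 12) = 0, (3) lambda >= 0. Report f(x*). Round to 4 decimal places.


Step 1: Try lambda = 0 (constraint inactive).
x_unc = 14/(2*5) = 1.4
Check: 3*1.4 = 4.2 < 12 -- violated!
Step 2: Constraint must be active: 3*x = 12
x* = 12/3 = 4.0
lambda = (2*5*4.0 - 14)/3 = 8.6667
Step 3: Compute optimal value.
f(x*) = 5*4.0^2 - 14*4.0 = 24.0


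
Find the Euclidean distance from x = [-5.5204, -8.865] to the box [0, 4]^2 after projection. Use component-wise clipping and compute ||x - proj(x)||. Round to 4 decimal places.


Project each component onto [0, 4].
clip(-5.5204) = 0.0, clip(-8.865) = 0.0
Projection = [0.0, 0.0]
Squared diffs: [30.4748, 78.5882]
Distance = sqrt(109.063) = 10.4433


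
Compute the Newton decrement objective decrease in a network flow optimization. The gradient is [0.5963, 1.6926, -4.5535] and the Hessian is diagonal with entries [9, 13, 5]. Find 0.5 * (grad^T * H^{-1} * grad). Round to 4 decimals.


Step 1: H is diagonal, so H^(-1) * g = [0.0663, 0.1302, -0.9107].
Step 2: g^T H^(-1) g = sum_i g_i^2 / H_ii
  = (0.5963)^2/9 + (1.6926)^2/13 + (-4.5535)^2/5
  = 0.0395 + 0.2204 + 4.1469 = 4.4068
Step 3: Objective decrease = 0.5 * g^T H^(-1) g = 2.2034


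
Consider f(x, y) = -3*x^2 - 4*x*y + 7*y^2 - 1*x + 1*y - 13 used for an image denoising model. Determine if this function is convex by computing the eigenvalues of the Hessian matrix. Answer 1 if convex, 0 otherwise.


The Hessian of f(x,y) = -3*x^2 - 4*x*y + 7*y^2 - 1*x + 1*y - 13 is:
H = [[-6, -4], [-4, 14]]
Trace = -6 + 14 = 8
Determinant = -6*14 - (-4)^2 = -100
Discriminant = (8)^2 - 4*-100 = 464.0
Eigenvalues: lambda_1 = -6.7703, lambda_2 = 14.7703
The function is not convex.

0


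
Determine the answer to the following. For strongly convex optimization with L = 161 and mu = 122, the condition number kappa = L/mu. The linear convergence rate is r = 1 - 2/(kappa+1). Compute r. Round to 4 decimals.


Step 1: Compute the condition number.
kappa = L/mu = 161/122 = 1.3197
Step 2: Compute the convergence rate.
r = 1 - 2/(kappa + 1) = 1 - 2*mu/(L + mu) = (L - mu)/(L + mu) = 39/283 = 0.1378


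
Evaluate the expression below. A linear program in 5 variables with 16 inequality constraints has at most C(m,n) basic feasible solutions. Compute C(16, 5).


Each vertex corresponds to some choice of n active constraints out of m, so the number of vertices is at most C(m, n) = m! / (n!(m-n)!).
m = 16, n = 5
Numerator: 16 * 15 * 14 * 13 * 12
Denominator: 5! = 120
C(16, 5) = 4368
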